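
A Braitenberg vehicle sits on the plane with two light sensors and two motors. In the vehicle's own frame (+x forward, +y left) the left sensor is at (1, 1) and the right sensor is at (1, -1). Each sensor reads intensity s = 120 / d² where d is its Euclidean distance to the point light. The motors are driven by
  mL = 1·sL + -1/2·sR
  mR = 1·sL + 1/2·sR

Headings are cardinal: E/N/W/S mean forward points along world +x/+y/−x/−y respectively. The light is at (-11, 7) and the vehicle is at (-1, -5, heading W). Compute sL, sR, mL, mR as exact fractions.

12/25 60/101 462/2525 1962/2525

left sensor world pos  = (-2, -6); dL² = 250
right sensor world pos = (-2, -4); dR² = 202
sL = 120/250 = 12/25
sR = 120/202 = 60/101
mL = 1·sL + -1/2·sR = 462/2525
mR = 1·sL + 1/2·sR = 1962/2525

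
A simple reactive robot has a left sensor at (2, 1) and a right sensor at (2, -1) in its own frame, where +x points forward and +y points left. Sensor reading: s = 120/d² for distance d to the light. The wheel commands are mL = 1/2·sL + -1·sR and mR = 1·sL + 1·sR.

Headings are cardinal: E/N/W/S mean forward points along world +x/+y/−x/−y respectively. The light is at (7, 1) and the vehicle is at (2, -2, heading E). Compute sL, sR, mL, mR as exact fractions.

left sensor world pos  = (4, -1); dL² = 13
right sensor world pos = (4, -3); dR² = 25
sL = 120/13 = 120/13
sR = 120/25 = 24/5
mL = 1/2·sL + -1·sR = -12/65
mR = 1·sL + 1·sR = 912/65

120/13 24/5 -12/65 912/65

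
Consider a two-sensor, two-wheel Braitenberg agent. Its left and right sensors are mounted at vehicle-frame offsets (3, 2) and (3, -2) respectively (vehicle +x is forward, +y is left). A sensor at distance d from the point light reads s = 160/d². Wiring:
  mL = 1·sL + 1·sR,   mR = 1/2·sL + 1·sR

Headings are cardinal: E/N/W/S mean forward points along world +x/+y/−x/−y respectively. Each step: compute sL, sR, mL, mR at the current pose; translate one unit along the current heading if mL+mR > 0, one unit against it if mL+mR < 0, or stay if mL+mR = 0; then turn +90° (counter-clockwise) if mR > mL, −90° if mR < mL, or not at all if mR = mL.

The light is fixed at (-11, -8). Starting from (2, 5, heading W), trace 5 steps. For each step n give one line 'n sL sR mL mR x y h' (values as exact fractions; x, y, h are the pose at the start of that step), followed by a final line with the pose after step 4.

0 160/221 32/65 1344/1105 944/1105 2 5 W
1 40/89 40/113 8080/10057 5820/10057 1 5 N
2 160/481 160/369 136000/177489 106480/177489 1 6 E
3 80/173 80/121 23520/20933 18680/20933 2 6 S
4 160/221 32/65 1344/1105 944/1105 2 5 W
final 1 5 N

n=0: pose=(2,5,W); sL=160/221, sR=32/65; mL=1344/1105, mR=944/1105; mL+mR=176/85 → advance +1; mR−mL=-80/221 → turn -1·90°
n=1: pose=(1,5,N); sL=40/89, sR=40/113; mL=8080/10057, mR=5820/10057; mL+mR=13900/10057 → advance +1; mR−mL=-20/89 → turn -1·90°
n=2: pose=(1,6,E); sL=160/481, sR=160/369; mL=136000/177489, mR=106480/177489; mL+mR=242480/177489 → advance +1; mR−mL=-80/481 → turn -1·90°
n=3: pose=(2,6,S); sL=80/173, sR=80/121; mL=23520/20933, mR=18680/20933; mL+mR=42200/20933 → advance +1; mR−mL=-40/173 → turn -1·90°
n=4: pose=(2,5,W); sL=160/221, sR=32/65; mL=1344/1105, mR=944/1105; mL+mR=176/85 → advance +1; mR−mL=-80/221 → turn -1·90°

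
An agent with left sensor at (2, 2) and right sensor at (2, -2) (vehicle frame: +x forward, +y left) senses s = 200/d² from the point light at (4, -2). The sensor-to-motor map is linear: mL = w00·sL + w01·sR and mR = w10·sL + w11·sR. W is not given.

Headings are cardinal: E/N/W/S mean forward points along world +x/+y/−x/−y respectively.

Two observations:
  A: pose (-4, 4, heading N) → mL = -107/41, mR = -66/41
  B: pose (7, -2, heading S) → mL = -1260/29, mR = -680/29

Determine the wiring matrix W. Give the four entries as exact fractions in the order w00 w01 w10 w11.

obs A: pose=(-4,4,N) → sL=50/41, sR=2, mL=-107/41, mR=-66/41
obs B: pose=(7,-2,S) → sL=200/29, sR=40, mL=-1260/29, mR=-680/29
sensor matrix S = [[50/41, 2], [200/29, 40]]; det S = 41600/1189
solve [mL_A; mL_B] = S·[w00; w01] and [mR_A; mR_B] = S·[w10; w11]:
  w00 = -1/2, w01 = -1, w10 = -1/2, w11 = -1/2

-1/2 -1 -1/2 -1/2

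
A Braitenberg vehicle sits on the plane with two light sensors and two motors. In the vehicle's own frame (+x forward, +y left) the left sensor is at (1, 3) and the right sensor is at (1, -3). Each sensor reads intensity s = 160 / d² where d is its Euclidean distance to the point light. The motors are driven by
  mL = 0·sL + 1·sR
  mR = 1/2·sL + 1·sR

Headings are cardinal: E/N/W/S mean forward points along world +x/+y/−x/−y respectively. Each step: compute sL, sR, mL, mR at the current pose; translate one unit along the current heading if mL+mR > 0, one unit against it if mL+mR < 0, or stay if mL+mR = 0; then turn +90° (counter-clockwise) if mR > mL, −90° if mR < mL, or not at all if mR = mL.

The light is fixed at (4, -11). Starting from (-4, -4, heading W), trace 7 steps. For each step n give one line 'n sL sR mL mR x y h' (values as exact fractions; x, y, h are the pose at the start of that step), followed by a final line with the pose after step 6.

n=0: pose=(-4,-4,W); sL=160/97, sR=160/181; mL=160/181, mR=30000/17557; mL+mR=45520/17557 → advance +1; mR−mL=80/97 → turn +1·90°
n=1: pose=(-5,-4,S); sL=20/9, sR=8/9; mL=8/9, mR=2; mL+mR=26/9 → advance +1; mR−mL=10/9 → turn +1·90°
n=2: pose=(-5,-5,E); sL=32/29, sR=160/73; mL=160/73, mR=5808/2117; mL+mR=10448/2117 → advance +1; mR−mL=16/29 → turn +1·90°
n=3: pose=(-4,-5,N); sL=16/17, sR=80/37; mL=80/37, mR=1656/629; mL+mR=3016/629 → advance +1; mR−mL=8/17 → turn +1·90°
n=4: pose=(-4,-4,W); sL=160/97, sR=160/181; mL=160/181, mR=30000/17557; mL+mR=45520/17557 → advance +1; mR−mL=80/97 → turn +1·90°
n=5: pose=(-5,-4,S); sL=20/9, sR=8/9; mL=8/9, mR=2; mL+mR=26/9 → advance +1; mR−mL=10/9 → turn +1·90°
n=6: pose=(-5,-5,E); sL=32/29, sR=160/73; mL=160/73, mR=5808/2117; mL+mR=10448/2117 → advance +1; mR−mL=16/29 → turn +1·90°

0 160/97 160/181 160/181 30000/17557 -4 -4 W
1 20/9 8/9 8/9 2 -5 -4 S
2 32/29 160/73 160/73 5808/2117 -5 -5 E
3 16/17 80/37 80/37 1656/629 -4 -5 N
4 160/97 160/181 160/181 30000/17557 -4 -4 W
5 20/9 8/9 8/9 2 -5 -4 S
6 32/29 160/73 160/73 5808/2117 -5 -5 E
final -4 -5 N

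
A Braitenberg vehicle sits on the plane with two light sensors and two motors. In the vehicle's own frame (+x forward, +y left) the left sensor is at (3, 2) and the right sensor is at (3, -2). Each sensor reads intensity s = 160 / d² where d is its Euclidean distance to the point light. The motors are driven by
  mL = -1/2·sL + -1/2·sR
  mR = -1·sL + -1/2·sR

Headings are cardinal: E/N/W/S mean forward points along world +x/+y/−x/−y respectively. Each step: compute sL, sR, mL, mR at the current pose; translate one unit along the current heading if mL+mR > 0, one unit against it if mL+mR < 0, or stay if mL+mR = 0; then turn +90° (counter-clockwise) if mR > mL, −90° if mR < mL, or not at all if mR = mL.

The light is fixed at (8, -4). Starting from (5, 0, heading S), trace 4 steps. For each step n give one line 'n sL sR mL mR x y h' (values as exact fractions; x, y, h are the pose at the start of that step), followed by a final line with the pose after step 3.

0 80 80/13 -560/13 -1080/13 5 0 S
1 32/9 32/17 -416/153 -688/153 5 1 W
2 2 5/2 -9/4 -13/4 6 1 N
3 160/37 32 -672/37 -752/37 6 0 E
final 5 0 S

n=0: pose=(5,0,S); sL=80, sR=80/13; mL=-560/13, mR=-1080/13; mL+mR=-1640/13 → advance -1; mR−mL=-40 → turn -1·90°
n=1: pose=(5,1,W); sL=32/9, sR=32/17; mL=-416/153, mR=-688/153; mL+mR=-368/51 → advance -1; mR−mL=-16/9 → turn -1·90°
n=2: pose=(6,1,N); sL=2, sR=5/2; mL=-9/4, mR=-13/4; mL+mR=-11/2 → advance -1; mR−mL=-1 → turn -1·90°
n=3: pose=(6,0,E); sL=160/37, sR=32; mL=-672/37, mR=-752/37; mL+mR=-1424/37 → advance -1; mR−mL=-80/37 → turn -1·90°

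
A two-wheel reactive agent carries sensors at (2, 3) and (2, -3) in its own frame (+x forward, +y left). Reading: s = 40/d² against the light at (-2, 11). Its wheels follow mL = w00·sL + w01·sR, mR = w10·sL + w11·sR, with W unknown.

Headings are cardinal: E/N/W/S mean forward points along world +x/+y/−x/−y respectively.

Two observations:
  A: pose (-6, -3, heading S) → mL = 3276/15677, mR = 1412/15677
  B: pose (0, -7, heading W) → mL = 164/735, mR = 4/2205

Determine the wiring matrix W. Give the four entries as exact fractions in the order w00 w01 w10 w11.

1/2 1 1 -1/2

obs A: pose=(-6,-3,S) → sL=40/257, sR=8/61, mL=3276/15677, mR=1412/15677
obs B: pose=(0,-7,W) → sL=40/441, sR=8/45, mL=164/735, mR=4/2205
sensor matrix S = [[40/257, 8/61], [40/441, 8/45]]; det S = 36352/2304519
solve [mL_A; mL_B] = S·[w00; w01] and [mR_A; mR_B] = S·[w10; w11]:
  w00 = 1/2, w01 = 1, w10 = 1, w11 = -1/2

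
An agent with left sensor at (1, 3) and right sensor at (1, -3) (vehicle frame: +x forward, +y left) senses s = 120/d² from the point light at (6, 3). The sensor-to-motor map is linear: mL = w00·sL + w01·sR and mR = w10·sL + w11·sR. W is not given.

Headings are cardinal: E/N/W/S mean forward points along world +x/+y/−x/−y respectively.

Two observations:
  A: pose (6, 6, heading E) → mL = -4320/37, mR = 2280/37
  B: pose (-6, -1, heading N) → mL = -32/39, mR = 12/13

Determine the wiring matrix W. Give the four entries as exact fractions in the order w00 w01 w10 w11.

1 -1 1/2 1/2

obs A: pose=(6,6,E) → sL=120/37, sR=120, mL=-4320/37, mR=2280/37
obs B: pose=(-6,-1,N) → sL=20/39, sR=4/3, mL=-32/39, mR=12/13
sensor matrix S = [[120/37, 120], [20/39, 4/3]]; det S = -27520/481
solve [mL_A; mL_B] = S·[w00; w01] and [mR_A; mR_B] = S·[w10; w11]:
  w00 = 1, w01 = -1, w10 = 1/2, w11 = 1/2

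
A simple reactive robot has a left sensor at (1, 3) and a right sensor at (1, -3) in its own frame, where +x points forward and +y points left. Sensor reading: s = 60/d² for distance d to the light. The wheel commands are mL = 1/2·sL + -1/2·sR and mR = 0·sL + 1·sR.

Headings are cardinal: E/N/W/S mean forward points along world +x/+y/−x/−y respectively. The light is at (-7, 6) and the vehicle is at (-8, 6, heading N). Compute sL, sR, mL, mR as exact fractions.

left sensor world pos  = (-11, 7); dL² = 17
right sensor world pos = (-5, 7); dR² = 5
sL = 60/17 = 60/17
sR = 60/5 = 12
mL = 1/2·sL + -1/2·sR = -72/17
mR = 0·sL + 1·sR = 12

60/17 12 -72/17 12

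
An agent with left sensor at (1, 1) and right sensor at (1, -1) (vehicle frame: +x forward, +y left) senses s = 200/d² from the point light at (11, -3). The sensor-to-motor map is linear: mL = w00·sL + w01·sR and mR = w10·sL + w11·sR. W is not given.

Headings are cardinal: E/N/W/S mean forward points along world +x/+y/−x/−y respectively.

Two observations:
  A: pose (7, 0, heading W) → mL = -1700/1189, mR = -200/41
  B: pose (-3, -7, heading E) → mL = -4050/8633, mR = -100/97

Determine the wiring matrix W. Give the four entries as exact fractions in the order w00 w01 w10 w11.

obs A: pose=(7,0,W) → sL=200/29, sR=200/41, mL=-1700/1189, mR=-200/41
obs B: pose=(-3,-7,E) → sL=100/89, sR=100/97, mL=-4050/8633, mR=-100/97
sensor matrix S = [[200/29, 200/41], [100/89, 100/97]]; det S = 16720000/10264637
solve [mL_A; mL_B] = S·[w00; w01] and [mR_A; mR_B] = S·[w10; w11]:
  w00 = 1/2, w01 = -1, w10 = 0, w11 = -1

1/2 -1 0 -1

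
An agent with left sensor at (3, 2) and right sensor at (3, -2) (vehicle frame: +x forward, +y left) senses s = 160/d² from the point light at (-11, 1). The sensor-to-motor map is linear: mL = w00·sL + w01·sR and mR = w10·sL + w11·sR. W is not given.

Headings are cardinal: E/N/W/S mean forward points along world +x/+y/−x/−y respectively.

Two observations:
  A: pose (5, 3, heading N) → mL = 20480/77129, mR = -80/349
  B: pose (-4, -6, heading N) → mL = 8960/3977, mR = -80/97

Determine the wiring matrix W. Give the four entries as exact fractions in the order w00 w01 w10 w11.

1 -1 0 -1/2

obs A: pose=(5,3,N) → sL=160/221, sR=160/349, mL=20480/77129, mR=-80/349
obs B: pose=(-4,-6,N) → sL=160/41, sR=160/97, mL=8960/3977, mR=-80/97
sensor matrix S = [[160/221, 160/349], [160/41, 160/97]]; det S = -182476800/306742033
solve [mL_A; mL_B] = S·[w00; w01] and [mR_A; mR_B] = S·[w10; w11]:
  w00 = 1, w01 = -1, w10 = 0, w11 = -1/2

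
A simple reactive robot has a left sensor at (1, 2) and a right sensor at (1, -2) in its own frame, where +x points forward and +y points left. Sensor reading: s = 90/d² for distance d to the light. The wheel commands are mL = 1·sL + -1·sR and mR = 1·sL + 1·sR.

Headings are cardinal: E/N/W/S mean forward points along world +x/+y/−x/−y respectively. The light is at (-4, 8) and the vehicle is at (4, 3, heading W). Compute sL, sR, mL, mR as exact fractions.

45/49 45/29 -900/1421 3510/1421

left sensor world pos  = (3, 1); dL² = 98
right sensor world pos = (3, 5); dR² = 58
sL = 90/98 = 45/49
sR = 90/58 = 45/29
mL = 1·sL + -1·sR = -900/1421
mR = 1·sL + 1·sR = 3510/1421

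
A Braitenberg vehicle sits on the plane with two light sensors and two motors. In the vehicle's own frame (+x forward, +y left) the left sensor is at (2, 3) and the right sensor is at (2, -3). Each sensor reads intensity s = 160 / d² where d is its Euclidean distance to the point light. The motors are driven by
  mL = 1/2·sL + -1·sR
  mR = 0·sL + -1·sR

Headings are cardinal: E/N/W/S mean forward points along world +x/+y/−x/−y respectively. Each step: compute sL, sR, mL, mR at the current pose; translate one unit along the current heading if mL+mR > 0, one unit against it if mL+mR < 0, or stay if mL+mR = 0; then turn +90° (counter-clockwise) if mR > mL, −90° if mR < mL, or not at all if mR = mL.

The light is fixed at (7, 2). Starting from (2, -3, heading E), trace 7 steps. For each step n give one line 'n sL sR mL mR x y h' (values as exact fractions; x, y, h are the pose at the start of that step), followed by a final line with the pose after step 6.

0 160/13 160/73 3760/949 -160/73 2 -3 E
1 16/5 80/49 -8/245 -80/49 3 -3 S
2 32/17 160/37 -2128/629 -160/37 3 -2 W
3 4 40 -38 -40 4 -2 N
4 32 32/13 176/13 -32/13 4 -3 E
5 16/5 80/37 -104/185 -80/37 5 -3 S
6 32/13 160/17 -1808/221 -160/17 5 -2 W
final 6 -2 N

n=0: pose=(2,-3,E); sL=160/13, sR=160/73; mL=3760/949, mR=-160/73; mL+mR=1680/949 → advance +1; mR−mL=-80/13 → turn -1·90°
n=1: pose=(3,-3,S); sL=16/5, sR=80/49; mL=-8/245, mR=-80/49; mL+mR=-408/245 → advance -1; mR−mL=-8/5 → turn -1·90°
n=2: pose=(3,-2,W); sL=32/17, sR=160/37; mL=-2128/629, mR=-160/37; mL+mR=-4848/629 → advance -1; mR−mL=-16/17 → turn -1·90°
n=3: pose=(4,-2,N); sL=4, sR=40; mL=-38, mR=-40; mL+mR=-78 → advance -1; mR−mL=-2 → turn -1·90°
n=4: pose=(4,-3,E); sL=32, sR=32/13; mL=176/13, mR=-32/13; mL+mR=144/13 → advance +1; mR−mL=-16 → turn -1·90°
n=5: pose=(5,-3,S); sL=16/5, sR=80/37; mL=-104/185, mR=-80/37; mL+mR=-504/185 → advance -1; mR−mL=-8/5 → turn -1·90°
n=6: pose=(5,-2,W); sL=32/13, sR=160/17; mL=-1808/221, mR=-160/17; mL+mR=-3888/221 → advance -1; mR−mL=-16/13 → turn -1·90°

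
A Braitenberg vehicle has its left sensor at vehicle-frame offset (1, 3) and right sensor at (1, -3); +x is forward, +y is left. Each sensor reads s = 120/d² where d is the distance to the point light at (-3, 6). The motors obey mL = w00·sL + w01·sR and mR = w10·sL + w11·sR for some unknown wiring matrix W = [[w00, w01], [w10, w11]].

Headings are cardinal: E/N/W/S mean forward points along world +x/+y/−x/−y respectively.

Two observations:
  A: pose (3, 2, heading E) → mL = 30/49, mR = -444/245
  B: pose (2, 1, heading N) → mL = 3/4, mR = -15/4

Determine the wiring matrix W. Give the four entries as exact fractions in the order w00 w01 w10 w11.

obs A: pose=(3,2,E) → sL=12/5, sR=60/49, mL=30/49, mR=-444/245
obs B: pose=(2,1,N) → sL=6, sR=3/2, mL=3/4, mR=-15/4
sensor matrix S = [[12/5, 60/49], [6, 3/2]]; det S = -918/245
solve [mL_A; mL_B] = S·[w00; w01] and [mR_A; mR_B] = S·[w10; w11]:
  w00 = 0, w01 = 1/2, w10 = -1/2, w11 = -1/2

0 1/2 -1/2 -1/2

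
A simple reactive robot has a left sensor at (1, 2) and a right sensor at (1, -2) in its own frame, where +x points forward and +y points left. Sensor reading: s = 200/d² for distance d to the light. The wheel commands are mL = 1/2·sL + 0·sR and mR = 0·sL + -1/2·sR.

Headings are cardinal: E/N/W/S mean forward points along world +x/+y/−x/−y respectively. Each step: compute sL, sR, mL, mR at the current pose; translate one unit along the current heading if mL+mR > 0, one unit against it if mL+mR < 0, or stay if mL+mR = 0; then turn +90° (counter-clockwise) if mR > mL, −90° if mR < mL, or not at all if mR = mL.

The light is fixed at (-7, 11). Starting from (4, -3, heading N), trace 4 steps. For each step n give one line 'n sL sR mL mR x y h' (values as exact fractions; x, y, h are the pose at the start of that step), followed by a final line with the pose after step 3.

0 4/5 100/169 2/5 -50/169 4 -3 N
1 40/53 200/369 20/53 -100/369 4 -2 E
2 25/49 25/37 25/98 -25/74 5 -2 S
3 200/317 200/221 100/317 -100/221 5 -1 W
final 6 -1 N

n=0: pose=(4,-3,N); sL=4/5, sR=100/169; mL=2/5, mR=-50/169; mL+mR=88/845 → advance +1; mR−mL=-588/845 → turn -1·90°
n=1: pose=(4,-2,E); sL=40/53, sR=200/369; mL=20/53, mR=-100/369; mL+mR=2080/19557 → advance +1; mR−mL=-12680/19557 → turn -1·90°
n=2: pose=(5,-2,S); sL=25/49, sR=25/37; mL=25/98, mR=-25/74; mL+mR=-150/1813 → advance -1; mR−mL=-1075/1813 → turn -1·90°
n=3: pose=(5,-1,W); sL=200/317, sR=200/221; mL=100/317, mR=-100/221; mL+mR=-9600/70057 → advance -1; mR−mL=-53800/70057 → turn -1·90°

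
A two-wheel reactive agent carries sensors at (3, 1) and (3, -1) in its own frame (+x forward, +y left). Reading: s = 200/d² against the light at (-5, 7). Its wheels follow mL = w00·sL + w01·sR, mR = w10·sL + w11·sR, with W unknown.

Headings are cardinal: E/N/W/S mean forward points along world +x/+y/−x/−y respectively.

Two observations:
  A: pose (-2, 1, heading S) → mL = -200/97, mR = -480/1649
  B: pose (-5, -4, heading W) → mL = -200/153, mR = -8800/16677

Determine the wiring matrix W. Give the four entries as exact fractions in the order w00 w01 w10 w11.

obs A: pose=(-2,1,S) → sL=200/97, sR=40/17, mL=-200/97, mR=-480/1649
obs B: pose=(-5,-4,W) → sL=200/153, sR=200/109, mL=-200/153, mR=-8800/16677
sensor matrix S = [[200/97, 40/17], [200/153, 200/109]]; det S = 19456000/27500373
solve [mL_A; mL_B] = S·[w00; w01] and [mR_A; mR_B] = S·[w10; w11]:
  w00 = -1, w01 = 0, w10 = 1, w11 = -1

-1 0 1 -1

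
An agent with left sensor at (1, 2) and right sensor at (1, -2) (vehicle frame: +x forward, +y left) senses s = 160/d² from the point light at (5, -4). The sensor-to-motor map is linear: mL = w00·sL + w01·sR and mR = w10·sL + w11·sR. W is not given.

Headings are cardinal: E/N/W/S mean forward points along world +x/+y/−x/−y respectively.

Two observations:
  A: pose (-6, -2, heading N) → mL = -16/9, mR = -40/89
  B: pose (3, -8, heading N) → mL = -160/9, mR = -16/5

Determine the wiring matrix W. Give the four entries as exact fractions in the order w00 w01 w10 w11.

obs A: pose=(-6,-2,N) → sL=80/89, sR=16/9, mL=-16/9, mR=-40/89
obs B: pose=(3,-8,N) → sL=32/5, sR=160/9, mL=-160/9, mR=-16/5
sensor matrix S = [[80/89, 16/9], [32/5, 160/9]]; det S = 2048/445
solve [mL_A; mL_B] = S·[w00; w01] and [mR_A; mR_B] = S·[w10; w11]:
  w00 = 0, w01 = -1, w10 = -1/2, w11 = 0

0 -1 -1/2 0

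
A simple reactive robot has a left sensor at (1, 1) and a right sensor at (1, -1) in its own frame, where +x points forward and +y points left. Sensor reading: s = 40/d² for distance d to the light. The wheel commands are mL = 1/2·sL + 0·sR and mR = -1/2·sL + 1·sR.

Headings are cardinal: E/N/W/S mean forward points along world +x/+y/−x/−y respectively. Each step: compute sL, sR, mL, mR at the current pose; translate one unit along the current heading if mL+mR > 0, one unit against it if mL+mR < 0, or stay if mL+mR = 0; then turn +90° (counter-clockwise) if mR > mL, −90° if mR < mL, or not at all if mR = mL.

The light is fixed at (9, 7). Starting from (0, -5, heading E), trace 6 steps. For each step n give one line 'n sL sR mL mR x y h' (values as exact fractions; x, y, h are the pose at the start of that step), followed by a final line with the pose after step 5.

0 8/37 40/233 4/37 548/8621 0 -5 E
1 20/109 4/25 10/109 186/2725 1 -5 S
2 40/277 8/45 20/277 1316/12465 1 -6 W
3 2/13 5/37 1/13 28/481 0 -6 S
4 8/65 40/269 4/65 1524/17485 0 -7 W
5 20/153 20/173 10/153 1330/26469 -1 -7 S
final -1 -8 W

n=0: pose=(0,-5,E); sL=8/37, sR=40/233; mL=4/37, mR=548/8621; mL+mR=40/233 → advance +1; mR−mL=-384/8621 → turn -1·90°
n=1: pose=(1,-5,S); sL=20/109, sR=4/25; mL=10/109, mR=186/2725; mL+mR=4/25 → advance +1; mR−mL=-64/2725 → turn -1·90°
n=2: pose=(1,-6,W); sL=40/277, sR=8/45; mL=20/277, mR=1316/12465; mL+mR=8/45 → advance +1; mR−mL=416/12465 → turn +1·90°
n=3: pose=(0,-6,S); sL=2/13, sR=5/37; mL=1/13, mR=28/481; mL+mR=5/37 → advance +1; mR−mL=-9/481 → turn -1·90°
n=4: pose=(0,-7,W); sL=8/65, sR=40/269; mL=4/65, mR=1524/17485; mL+mR=40/269 → advance +1; mR−mL=448/17485 → turn +1·90°
n=5: pose=(-1,-7,S); sL=20/153, sR=20/173; mL=10/153, mR=1330/26469; mL+mR=20/173 → advance +1; mR−mL=-400/26469 → turn -1·90°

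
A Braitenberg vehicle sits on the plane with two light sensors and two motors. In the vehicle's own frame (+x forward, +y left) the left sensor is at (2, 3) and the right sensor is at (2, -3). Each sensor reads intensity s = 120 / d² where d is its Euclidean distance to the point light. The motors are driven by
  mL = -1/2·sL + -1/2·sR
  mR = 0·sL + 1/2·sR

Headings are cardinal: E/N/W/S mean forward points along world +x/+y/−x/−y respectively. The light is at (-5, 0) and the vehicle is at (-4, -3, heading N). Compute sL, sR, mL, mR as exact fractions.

24 120/17 -264/17 60/17

left sensor world pos  = (-7, -1); dL² = 5
right sensor world pos = (-1, -1); dR² = 17
sL = 120/5 = 24
sR = 120/17 = 120/17
mL = -1/2·sL + -1/2·sR = -264/17
mR = 0·sL + 1/2·sR = 60/17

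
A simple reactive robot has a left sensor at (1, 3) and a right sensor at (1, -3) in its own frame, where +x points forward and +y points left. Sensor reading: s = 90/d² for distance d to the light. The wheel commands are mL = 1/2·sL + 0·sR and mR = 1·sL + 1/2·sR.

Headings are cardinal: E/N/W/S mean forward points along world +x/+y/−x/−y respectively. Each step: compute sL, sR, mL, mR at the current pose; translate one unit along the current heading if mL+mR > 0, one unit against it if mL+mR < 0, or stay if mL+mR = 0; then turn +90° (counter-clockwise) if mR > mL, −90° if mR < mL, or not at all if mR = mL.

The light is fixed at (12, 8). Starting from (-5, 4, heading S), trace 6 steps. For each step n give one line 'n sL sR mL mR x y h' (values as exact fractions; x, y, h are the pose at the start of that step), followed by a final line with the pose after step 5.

n=0: pose=(-5,4,S); sL=90/221, sR=18/85; mL=45/221, mR=567/1105; mL+mR=792/1105 → advance +1; mR−mL=342/1105 → turn +1·90°
n=1: pose=(-5,3,E); sL=9/26, sR=9/32; mL=9/52, mR=405/832; mL+mR=549/832 → advance +1; mR−mL=261/832 → turn +1·90°
n=2: pose=(-4,3,N); sL=90/377, sR=18/37; mL=45/377, mR=6723/13949; mL+mR=8388/13949 → advance +1; mR−mL=5058/13949 → turn +1·90°
n=3: pose=(-4,4,W); sL=45/169, sR=9/29; mL=45/338, mR=4131/9802; mL+mR=2718/4901 → advance +1; mR−mL=1413/4901 → turn +1·90°
n=4: pose=(-5,4,S); sL=90/221, sR=18/85; mL=45/221, mR=567/1105; mL+mR=792/1105 → advance +1; mR−mL=342/1105 → turn +1·90°
n=5: pose=(-5,3,E); sL=9/26, sR=9/32; mL=9/52, mR=405/832; mL+mR=549/832 → advance +1; mR−mL=261/832 → turn +1·90°

0 90/221 18/85 45/221 567/1105 -5 4 S
1 9/26 9/32 9/52 405/832 -5 3 E
2 90/377 18/37 45/377 6723/13949 -4 3 N
3 45/169 9/29 45/338 4131/9802 -4 4 W
4 90/221 18/85 45/221 567/1105 -5 4 S
5 9/26 9/32 9/52 405/832 -5 3 E
final -4 3 N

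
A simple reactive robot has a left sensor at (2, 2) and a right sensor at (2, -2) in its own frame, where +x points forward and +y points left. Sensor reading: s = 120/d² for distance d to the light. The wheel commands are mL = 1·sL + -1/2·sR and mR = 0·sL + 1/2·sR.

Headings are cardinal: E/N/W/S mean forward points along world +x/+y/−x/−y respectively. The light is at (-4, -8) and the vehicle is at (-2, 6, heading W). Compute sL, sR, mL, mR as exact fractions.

left sensor world pos  = (-4, 4); dL² = 144
right sensor world pos = (-4, 8); dR² = 256
sL = 120/144 = 5/6
sR = 120/256 = 15/32
mL = 1·sL + -1/2·sR = 115/192
mR = 0·sL + 1/2·sR = 15/64

5/6 15/32 115/192 15/64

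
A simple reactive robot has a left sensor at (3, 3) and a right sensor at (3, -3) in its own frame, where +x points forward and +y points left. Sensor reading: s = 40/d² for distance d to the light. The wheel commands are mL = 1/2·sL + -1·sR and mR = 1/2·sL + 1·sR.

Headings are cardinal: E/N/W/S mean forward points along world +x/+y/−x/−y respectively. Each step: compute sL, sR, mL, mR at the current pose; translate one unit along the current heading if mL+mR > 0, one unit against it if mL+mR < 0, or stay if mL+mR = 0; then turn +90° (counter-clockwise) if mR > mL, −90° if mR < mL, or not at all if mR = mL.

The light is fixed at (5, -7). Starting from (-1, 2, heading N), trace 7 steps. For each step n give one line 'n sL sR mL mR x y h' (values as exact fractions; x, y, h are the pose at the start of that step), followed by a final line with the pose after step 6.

0 8/45 40/153 -44/255 268/765 -1 2 N
1 4/13 4/25 -2/325 102/325 -1 3 W
2 8/13 40/149 76/1937 1116/1937 -2 3 S
3 1/4 10/13 -67/104 93/104 -2 2 E
4 8/45 40/153 -44/255 268/765 -1 2 N
5 4/13 4/25 -2/325 102/325 -1 3 W
6 8/13 40/149 76/1937 1116/1937 -2 3 S
final -2 2 E

n=0: pose=(-1,2,N); sL=8/45, sR=40/153; mL=-44/255, mR=268/765; mL+mR=8/45 → advance +1; mR−mL=80/153 → turn +1·90°
n=1: pose=(-1,3,W); sL=4/13, sR=4/25; mL=-2/325, mR=102/325; mL+mR=4/13 → advance +1; mR−mL=8/25 → turn +1·90°
n=2: pose=(-2,3,S); sL=8/13, sR=40/149; mL=76/1937, mR=1116/1937; mL+mR=8/13 → advance +1; mR−mL=80/149 → turn +1·90°
n=3: pose=(-2,2,E); sL=1/4, sR=10/13; mL=-67/104, mR=93/104; mL+mR=1/4 → advance +1; mR−mL=20/13 → turn +1·90°
n=4: pose=(-1,2,N); sL=8/45, sR=40/153; mL=-44/255, mR=268/765; mL+mR=8/45 → advance +1; mR−mL=80/153 → turn +1·90°
n=5: pose=(-1,3,W); sL=4/13, sR=4/25; mL=-2/325, mR=102/325; mL+mR=4/13 → advance +1; mR−mL=8/25 → turn +1·90°
n=6: pose=(-2,3,S); sL=8/13, sR=40/149; mL=76/1937, mR=1116/1937; mL+mR=8/13 → advance +1; mR−mL=80/149 → turn +1·90°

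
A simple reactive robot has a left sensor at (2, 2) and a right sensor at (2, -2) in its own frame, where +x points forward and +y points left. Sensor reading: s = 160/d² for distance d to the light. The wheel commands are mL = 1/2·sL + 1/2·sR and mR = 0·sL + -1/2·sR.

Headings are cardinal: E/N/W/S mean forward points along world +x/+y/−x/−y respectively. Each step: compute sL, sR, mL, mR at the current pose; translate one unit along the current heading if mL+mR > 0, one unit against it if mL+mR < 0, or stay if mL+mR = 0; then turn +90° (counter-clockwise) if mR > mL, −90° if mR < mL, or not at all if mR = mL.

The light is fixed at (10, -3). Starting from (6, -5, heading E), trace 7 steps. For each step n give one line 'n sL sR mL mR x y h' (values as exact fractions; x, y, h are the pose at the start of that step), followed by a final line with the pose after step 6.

0 40 8 24 -4 6 -5 E
1 160/17 160/41 4640/697 -80/41 7 -5 S
2 16/5 80/13 304/65 -40/13 7 -6 W
3 160/37 32 672/37 -16 6 -6 N
4 40 8 24 -4 6 -5 E
5 160/17 160/41 4640/697 -80/41 7 -5 S
6 16/5 80/13 304/65 -40/13 7 -6 W
final 6 -6 N

n=0: pose=(6,-5,E); sL=40, sR=8; mL=24, mR=-4; mL+mR=20 → advance +1; mR−mL=-28 → turn -1·90°
n=1: pose=(7,-5,S); sL=160/17, sR=160/41; mL=4640/697, mR=-80/41; mL+mR=80/17 → advance +1; mR−mL=-6000/697 → turn -1·90°
n=2: pose=(7,-6,W); sL=16/5, sR=80/13; mL=304/65, mR=-40/13; mL+mR=8/5 → advance +1; mR−mL=-504/65 → turn -1·90°
n=3: pose=(6,-6,N); sL=160/37, sR=32; mL=672/37, mR=-16; mL+mR=80/37 → advance +1; mR−mL=-1264/37 → turn -1·90°
n=4: pose=(6,-5,E); sL=40, sR=8; mL=24, mR=-4; mL+mR=20 → advance +1; mR−mL=-28 → turn -1·90°
n=5: pose=(7,-5,S); sL=160/17, sR=160/41; mL=4640/697, mR=-80/41; mL+mR=80/17 → advance +1; mR−mL=-6000/697 → turn -1·90°
n=6: pose=(7,-6,W); sL=16/5, sR=80/13; mL=304/65, mR=-40/13; mL+mR=8/5 → advance +1; mR−mL=-504/65 → turn -1·90°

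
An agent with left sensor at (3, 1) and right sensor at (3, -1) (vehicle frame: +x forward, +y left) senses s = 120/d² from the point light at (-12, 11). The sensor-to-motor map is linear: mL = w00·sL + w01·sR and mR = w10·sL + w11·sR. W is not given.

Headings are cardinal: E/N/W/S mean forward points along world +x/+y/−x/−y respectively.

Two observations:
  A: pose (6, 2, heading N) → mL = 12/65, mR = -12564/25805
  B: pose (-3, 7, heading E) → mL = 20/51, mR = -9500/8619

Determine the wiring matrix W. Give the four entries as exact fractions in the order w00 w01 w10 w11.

1/2 0 -1/2 -1

obs A: pose=(6,2,N) → sL=24/65, sR=120/397, mL=12/65, mR=-12564/25805
obs B: pose=(-3,7,E) → sL=40/51, sR=120/169, mL=20/51, mR=-9500/8619
sensor matrix S = [[24/65, 120/397], [40/51, 120/169]]; det S = 372224/14827553
solve [mL_A; mL_B] = S·[w00; w01] and [mR_A; mR_B] = S·[w10; w11]:
  w00 = 1/2, w01 = 0, w10 = -1/2, w11 = -1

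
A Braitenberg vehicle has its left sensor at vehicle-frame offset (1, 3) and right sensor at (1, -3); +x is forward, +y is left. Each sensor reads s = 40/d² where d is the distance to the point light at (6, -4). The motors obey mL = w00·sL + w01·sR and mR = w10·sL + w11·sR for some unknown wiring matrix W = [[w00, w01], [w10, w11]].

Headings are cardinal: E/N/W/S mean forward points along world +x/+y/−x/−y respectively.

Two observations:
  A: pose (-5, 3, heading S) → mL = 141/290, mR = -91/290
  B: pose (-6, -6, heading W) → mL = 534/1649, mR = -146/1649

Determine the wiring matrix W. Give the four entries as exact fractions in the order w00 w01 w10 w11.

1 1/2 -1 1/2

obs A: pose=(-5,3,S) → sL=2/5, sR=5/29, mL=141/290, mR=-91/290
obs B: pose=(-6,-6,W) → sL=20/97, sR=4/17, mL=534/1649, mR=-146/1649
sensor matrix S = [[2/5, 5/29], [20/97, 4/17]]; det S = 14004/239105
solve [mL_A; mL_B] = S·[w00; w01] and [mR_A; mR_B] = S·[w10; w11]:
  w00 = 1, w01 = 1/2, w10 = -1, w11 = 1/2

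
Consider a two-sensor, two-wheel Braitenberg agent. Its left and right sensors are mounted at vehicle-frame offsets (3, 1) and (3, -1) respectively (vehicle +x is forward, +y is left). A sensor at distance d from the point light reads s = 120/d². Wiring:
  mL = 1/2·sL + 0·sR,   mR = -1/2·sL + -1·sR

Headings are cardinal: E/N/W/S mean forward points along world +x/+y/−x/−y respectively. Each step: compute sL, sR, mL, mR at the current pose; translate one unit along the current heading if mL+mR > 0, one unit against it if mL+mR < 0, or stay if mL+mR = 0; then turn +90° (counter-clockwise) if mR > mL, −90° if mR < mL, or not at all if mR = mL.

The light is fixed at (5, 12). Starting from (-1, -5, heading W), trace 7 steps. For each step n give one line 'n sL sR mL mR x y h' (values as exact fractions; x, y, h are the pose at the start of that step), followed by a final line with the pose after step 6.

0 8/27 120/337 4/27 -4588/9099 -1 -5 W
1 15/29 30/53 15/58 -2535/3074 0 -5 N
2 120/293 24/73 60/293 -11412/21389 0 -6 E
3 60/233 12/49 30/233 -4266/11417 -1 -6 S
4 8/27 120/337 4/27 -4588/9099 -1 -5 W
5 15/29 30/53 15/58 -2535/3074 0 -5 N
6 120/293 24/73 60/293 -11412/21389 0 -6 E
final -1 -6 S

n=0: pose=(-1,-5,W); sL=8/27, sR=120/337; mL=4/27, mR=-4588/9099; mL+mR=-120/337 → advance -1; mR−mL=-5936/9099 → turn -1·90°
n=1: pose=(0,-5,N); sL=15/29, sR=30/53; mL=15/58, mR=-2535/3074; mL+mR=-30/53 → advance -1; mR−mL=-1665/1537 → turn -1·90°
n=2: pose=(0,-6,E); sL=120/293, sR=24/73; mL=60/293, mR=-11412/21389; mL+mR=-24/73 → advance -1; mR−mL=-15792/21389 → turn -1·90°
n=3: pose=(-1,-6,S); sL=60/233, sR=12/49; mL=30/233, mR=-4266/11417; mL+mR=-12/49 → advance -1; mR−mL=-5736/11417 → turn -1·90°
n=4: pose=(-1,-5,W); sL=8/27, sR=120/337; mL=4/27, mR=-4588/9099; mL+mR=-120/337 → advance -1; mR−mL=-5936/9099 → turn -1·90°
n=5: pose=(0,-5,N); sL=15/29, sR=30/53; mL=15/58, mR=-2535/3074; mL+mR=-30/53 → advance -1; mR−mL=-1665/1537 → turn -1·90°
n=6: pose=(0,-6,E); sL=120/293, sR=24/73; mL=60/293, mR=-11412/21389; mL+mR=-24/73 → advance -1; mR−mL=-15792/21389 → turn -1·90°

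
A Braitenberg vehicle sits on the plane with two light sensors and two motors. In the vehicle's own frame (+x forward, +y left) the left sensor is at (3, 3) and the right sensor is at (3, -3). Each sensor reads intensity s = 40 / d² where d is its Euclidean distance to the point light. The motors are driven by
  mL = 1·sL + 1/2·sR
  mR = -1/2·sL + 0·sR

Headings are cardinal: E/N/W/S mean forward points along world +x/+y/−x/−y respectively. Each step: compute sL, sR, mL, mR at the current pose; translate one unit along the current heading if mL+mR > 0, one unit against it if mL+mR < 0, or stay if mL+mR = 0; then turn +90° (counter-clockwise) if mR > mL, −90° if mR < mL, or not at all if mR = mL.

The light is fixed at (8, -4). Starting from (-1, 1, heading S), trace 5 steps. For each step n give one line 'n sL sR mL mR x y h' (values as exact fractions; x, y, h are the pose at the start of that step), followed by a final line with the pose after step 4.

0 1 10/37 42/37 -1/2 -1 1 S
1 8/29 40/193 2124/5597 -4/29 -1 0 W
2 20/109 20/49 2070/5341 -10/109 -2 0 N
3 40/113 40/53 4380/5989 -20/113 -2 1 E
4 1 10/37 42/37 -1/2 -1 1 S
final -1 0 W

n=0: pose=(-1,1,S); sL=1, sR=10/37; mL=42/37, mR=-1/2; mL+mR=47/74 → advance +1; mR−mL=-121/74 → turn -1·90°
n=1: pose=(-1,0,W); sL=8/29, sR=40/193; mL=2124/5597, mR=-4/29; mL+mR=1352/5597 → advance +1; mR−mL=-2896/5597 → turn -1·90°
n=2: pose=(-2,0,N); sL=20/109, sR=20/49; mL=2070/5341, mR=-10/109; mL+mR=1580/5341 → advance +1; mR−mL=-2560/5341 → turn -1·90°
n=3: pose=(-2,1,E); sL=40/113, sR=40/53; mL=4380/5989, mR=-20/113; mL+mR=3320/5989 → advance +1; mR−mL=-5440/5989 → turn -1·90°
n=4: pose=(-1,1,S); sL=1, sR=10/37; mL=42/37, mR=-1/2; mL+mR=47/74 → advance +1; mR−mL=-121/74 → turn -1·90°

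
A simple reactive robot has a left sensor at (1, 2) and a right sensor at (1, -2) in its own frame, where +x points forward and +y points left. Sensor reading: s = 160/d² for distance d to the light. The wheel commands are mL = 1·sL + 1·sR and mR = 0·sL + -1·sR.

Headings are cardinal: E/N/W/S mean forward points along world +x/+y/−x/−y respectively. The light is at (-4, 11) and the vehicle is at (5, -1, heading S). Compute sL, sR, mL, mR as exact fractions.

16/29 80/109 4064/3161 -80/109

left sensor world pos  = (7, -2); dL² = 290
right sensor world pos = (3, -2); dR² = 218
sL = 160/290 = 16/29
sR = 160/218 = 80/109
mL = 1·sL + 1·sR = 4064/3161
mR = 0·sL + -1·sR = -80/109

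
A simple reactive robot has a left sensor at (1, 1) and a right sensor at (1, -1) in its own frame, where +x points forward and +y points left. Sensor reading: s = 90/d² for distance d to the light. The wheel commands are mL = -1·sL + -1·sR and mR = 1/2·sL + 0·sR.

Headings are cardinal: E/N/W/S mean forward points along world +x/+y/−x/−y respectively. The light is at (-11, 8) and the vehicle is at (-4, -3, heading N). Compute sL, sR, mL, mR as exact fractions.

left sensor world pos  = (-5, -2); dL² = 136
right sensor world pos = (-3, -2); dR² = 164
sL = 90/136 = 45/68
sR = 90/164 = 45/82
mL = -1·sL + -1·sR = -3375/2788
mR = 1/2·sL + 0·sR = 45/136

45/68 45/82 -3375/2788 45/136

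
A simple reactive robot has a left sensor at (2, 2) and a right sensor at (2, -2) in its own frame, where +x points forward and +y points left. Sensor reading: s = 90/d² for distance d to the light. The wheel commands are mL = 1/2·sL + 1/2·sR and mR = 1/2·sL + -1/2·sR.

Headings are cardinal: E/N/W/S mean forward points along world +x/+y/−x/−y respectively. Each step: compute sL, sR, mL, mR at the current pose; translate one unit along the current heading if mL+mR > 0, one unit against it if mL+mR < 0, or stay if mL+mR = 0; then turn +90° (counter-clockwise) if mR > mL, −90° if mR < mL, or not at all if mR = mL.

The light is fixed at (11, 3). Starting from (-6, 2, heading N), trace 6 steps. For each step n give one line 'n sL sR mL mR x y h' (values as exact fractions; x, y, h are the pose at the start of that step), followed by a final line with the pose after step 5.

0 45/181 45/113 6615/20453 -1530/20453 -6 2 N
1 90/229 90/229 90/229 0 -6 3 E
2 9/20 45/164 297/820 18/205 -5 3 S
3 10/37 18/65 658/2405 -8/2405 -5 2 W
4 45/181 45/113 6615/20453 -1530/20453 -6 2 N
5 90/229 90/229 90/229 0 -6 3 E
final -5 3 S

n=0: pose=(-6,2,N); sL=45/181, sR=45/113; mL=6615/20453, mR=-1530/20453; mL+mR=45/181 → advance +1; mR−mL=-45/113 → turn -1·90°
n=1: pose=(-6,3,E); sL=90/229, sR=90/229; mL=90/229, mR=0; mL+mR=90/229 → advance +1; mR−mL=-90/229 → turn -1·90°
n=2: pose=(-5,3,S); sL=9/20, sR=45/164; mL=297/820, mR=18/205; mL+mR=9/20 → advance +1; mR−mL=-45/164 → turn -1·90°
n=3: pose=(-5,2,W); sL=10/37, sR=18/65; mL=658/2405, mR=-8/2405; mL+mR=10/37 → advance +1; mR−mL=-18/65 → turn -1·90°
n=4: pose=(-6,2,N); sL=45/181, sR=45/113; mL=6615/20453, mR=-1530/20453; mL+mR=45/181 → advance +1; mR−mL=-45/113 → turn -1·90°
n=5: pose=(-6,3,E); sL=90/229, sR=90/229; mL=90/229, mR=0; mL+mR=90/229 → advance +1; mR−mL=-90/229 → turn -1·90°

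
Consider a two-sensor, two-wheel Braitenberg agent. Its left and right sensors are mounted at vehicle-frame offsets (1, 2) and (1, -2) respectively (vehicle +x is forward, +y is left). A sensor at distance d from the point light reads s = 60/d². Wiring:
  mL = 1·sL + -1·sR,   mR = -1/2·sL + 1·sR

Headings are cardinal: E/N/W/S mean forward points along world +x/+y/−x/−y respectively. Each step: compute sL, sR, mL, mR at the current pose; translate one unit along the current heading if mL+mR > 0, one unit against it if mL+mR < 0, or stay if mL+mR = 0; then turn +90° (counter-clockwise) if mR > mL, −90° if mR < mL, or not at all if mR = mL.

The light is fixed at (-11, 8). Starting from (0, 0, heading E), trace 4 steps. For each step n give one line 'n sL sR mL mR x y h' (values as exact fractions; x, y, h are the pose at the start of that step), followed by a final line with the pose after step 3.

0 1/3 15/61 16/183 29/366 0 0 E
1 60/277 60/181 -5760/50137 11190/50137 1 0 S
2 30/109 6/29 216/3161 219/3161 1 -1 E
3 12/37 60/289 1248/10693 486/10693 2 -1 N
final 2 0 E

n=0: pose=(0,0,E); sL=1/3, sR=15/61; mL=16/183, mR=29/366; mL+mR=1/6 → advance +1; mR−mL=-1/122 → turn -1·90°
n=1: pose=(1,0,S); sL=60/277, sR=60/181; mL=-5760/50137, mR=11190/50137; mL+mR=30/277 → advance +1; mR−mL=16950/50137 → turn +1·90°
n=2: pose=(1,-1,E); sL=30/109, sR=6/29; mL=216/3161, mR=219/3161; mL+mR=15/109 → advance +1; mR−mL=3/3161 → turn +1·90°
n=3: pose=(2,-1,N); sL=12/37, sR=60/289; mL=1248/10693, mR=486/10693; mL+mR=6/37 → advance +1; mR−mL=-762/10693 → turn -1·90°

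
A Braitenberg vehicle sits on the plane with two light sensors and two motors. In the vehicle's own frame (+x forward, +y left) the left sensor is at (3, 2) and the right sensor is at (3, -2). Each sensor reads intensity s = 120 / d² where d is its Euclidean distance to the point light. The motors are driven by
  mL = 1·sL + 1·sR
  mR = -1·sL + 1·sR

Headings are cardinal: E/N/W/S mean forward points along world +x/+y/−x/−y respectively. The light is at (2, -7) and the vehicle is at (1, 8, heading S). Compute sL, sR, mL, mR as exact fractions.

left sensor world pos  = (3, 5); dL² = 145
right sensor world pos = (-1, 5); dR² = 153
sL = 120/145 = 24/29
sR = 120/153 = 40/51
mL = 1·sL + 1·sR = 2384/1479
mR = -1·sL + 1·sR = -64/1479

24/29 40/51 2384/1479 -64/1479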